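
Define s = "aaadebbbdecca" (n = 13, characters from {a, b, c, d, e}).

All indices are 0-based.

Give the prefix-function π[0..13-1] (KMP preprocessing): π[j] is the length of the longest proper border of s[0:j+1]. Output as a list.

[0, 1, 2, 0, 0, 0, 0, 0, 0, 0, 0, 0, 1]

π[0] = 0
j=1 s[j]='a': π[1]=1 (border 'a')
j=2 s[j]='a': π[2]=2 (border 'aa')
j=3 s[j]='d': k: 2→1→0; π[3]=0 (border '')
j=4 s[j]='e': π[4]=0 (border '')
j=5 s[j]='b': π[5]=0 (border '')
j=6 s[j]='b': π[6]=0 (border '')
j=7 s[j]='b': π[7]=0 (border '')
j=8 s[j]='d': π[8]=0 (border '')
j=9 s[j]='e': π[9]=0 (border '')
j=10 s[j]='c': π[10]=0 (border '')
j=11 s[j]='c': π[11]=0 (border '')
j=12 s[j]='a': π[12]=1 (border 'a')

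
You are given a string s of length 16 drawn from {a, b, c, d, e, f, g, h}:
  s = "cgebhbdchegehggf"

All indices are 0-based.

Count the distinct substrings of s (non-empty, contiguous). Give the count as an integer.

126

rank→(start, suffix):
  0 → (5, 'bdchegehggf')
  1 → (3, 'bhbdchegehggf')
  2 → (0, 'cgebhbdchegehggf')
  3 → (7, 'chegehggf')
  4 → (6, 'dchegehggf')
  5 → (2, 'ebhbdchegehggf')
  6 → (9, 'egehggf')
  7 → (11, 'ehggf')
  8 → (15, 'f')
  9 → (1, 'gebhbdchegehggf')
  10 → (10, 'gehggf')
  11 → (14, 'gf')
  12 → (13, 'ggf')
  13 → (4, 'hbdchegehggf')
  14 → (8, 'hegehggf')
  15 → (12, 'hggf')

SA = [5, 3, 0, 7, 6, 2, 9, 11, 15, 1, 10, 14, 13, 4, 8, 12]
i: (SA[i-1],SA[i]) lcp shared
  1: (5,3) 1 'b'
  2: (3,0) 0 ''
  3: (0,7) 1 'c'
  4: (7,6) 0 ''
  5: (6,2) 0 ''
  6: (2,9) 1 'e'
  7: (9,11) 1 'e'
  8: (11,15) 0 ''
  9: (15,1) 0 ''
  10: (1,10) 2 'ge'
  11: (10,14) 1 'g'
  12: (14,13) 1 'g'
  13: (13,4) 0 ''
  14: (4,8) 1 'h'
  15: (8,12) 1 'h'

n(n+1)/2 = 16·17/2 = 136
Σ LCP = 0 + 1 + 0 + 1 + 0 + 0 + 1 + 1 + 0 + 0 + 2 + 1 + 1 + 0 + 1 + 1 = 10
distinct = 136 − 10 = 126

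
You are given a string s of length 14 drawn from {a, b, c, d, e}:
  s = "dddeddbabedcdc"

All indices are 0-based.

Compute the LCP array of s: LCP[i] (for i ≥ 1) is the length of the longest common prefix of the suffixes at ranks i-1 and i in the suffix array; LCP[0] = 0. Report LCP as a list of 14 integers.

rank→(start, suffix):
  0 → (7, 'abedcdc')
  1 → (6, 'babedcdc')
  2 → (8, 'bedcdc')
  3 → (13, 'c')
  4 → (11, 'cdc')
  5 → (5, 'dbabedcdc')
  6 → (12, 'dc')
  7 → (10, 'dcdc')
  8 → (4, 'ddbabedcdc')
  9 → (0, 'dddeddbabedcdc')
  10 → (1, 'ddeddbabedcdc')
  11 → (2, 'deddbabedcdc')
  12 → (9, 'edcdc')
  13 → (3, 'eddbabedcdc')

SA = [7, 6, 8, 13, 11, 5, 12, 10, 4, 0, 1, 2, 9, 3]
[i] adj suffixes → lcp
  [1] 7/6 → 0 ('')
  [2] 6/8 → 1 ('b')
  [3] 8/13 → 0 ('')
  [4] 13/11 → 1 ('c')
  [5] 11/5 → 0 ('')
  [6] 5/12 → 1 ('d')
  [7] 12/10 → 2 ('dc')
  [8] 10/4 → 1 ('d')
  [9] 4/0 → 2 ('dd')
  [10] 0/1 → 2 ('dd')
  [11] 1/2 → 1 ('d')
  [12] 2/9 → 0 ('')
  [13] 9/3 → 2 ('ed')

[0, 0, 1, 0, 1, 0, 1, 2, 1, 2, 2, 1, 0, 2]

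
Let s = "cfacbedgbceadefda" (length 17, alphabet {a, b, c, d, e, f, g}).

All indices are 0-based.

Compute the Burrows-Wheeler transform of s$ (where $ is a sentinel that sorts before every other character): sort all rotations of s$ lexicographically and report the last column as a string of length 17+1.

rank  rotation            last
    0  $cfacbedgbceadefda  a
    1  a$cfacbedgbceadefd  d
    2  acbedgbceadefda$cf  f
    3  adefda$cfacbedgbce  e
    4  bceadefda$cfacbedg  g
    5  bedgbceadefda$cfac  c
    6  cbedgbceadefda$cfa  a
    7  ceadefda$cfacbedgb  b
    8  cfacbedgbceadefda$  $
    9  da$cfacbedgbceadef  f
   10  defda$cfacbedgbcea  a
   11  dgbceadefda$cfacbe  e
   12  eadefda$cfacbedgbc  c
   13  edgbceadefda$cfacb  b
   14  efda$cfacbedgbcead  d
   15  facbedgbceadefda$c  c
   16  fda$cfacbedgbceade  e
   17  gbceadefda$cfacbed  d

adfegcab$faecbdced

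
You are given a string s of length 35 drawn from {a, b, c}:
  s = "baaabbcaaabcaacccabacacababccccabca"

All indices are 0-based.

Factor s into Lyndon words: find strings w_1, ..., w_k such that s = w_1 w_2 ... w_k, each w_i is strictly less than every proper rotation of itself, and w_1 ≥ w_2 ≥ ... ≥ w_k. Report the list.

emit factor 1: 'b' (i=0, period=1)
emit factor 2: 'aaabbcaaabcaacccabacacababccccabc' (i=1, period=33)
emit factor 3: 'a' (i=34, period=1)

["b", "aaabbcaaabcaacccabacacababccccabc", "a"]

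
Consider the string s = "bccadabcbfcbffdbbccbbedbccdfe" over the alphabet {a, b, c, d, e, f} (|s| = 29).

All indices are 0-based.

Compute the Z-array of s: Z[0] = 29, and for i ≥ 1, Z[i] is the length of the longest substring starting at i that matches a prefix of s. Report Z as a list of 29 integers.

[29, 0, 0, 0, 0, 0, 2, 0, 1, 0, 0, 1, 0, 0, 0, 1, 3, 0, 0, 1, 1, 0, 0, 3, 0, 0, 0, 0, 0]

Z[0]=29
i=1: fresh scan; Z[1]=0
i=2: fresh scan; Z[2]=0
i=3: fresh scan; Z[3]=0
i=4: fresh scan; Z[4]=0
i=5: fresh scan; Z[5]=0
i=6: fresh scan; Z[6]=2 grow→box=[6,8)
i=7: min(r-i=1, Z[1]=0)=0; Z[7]=0
i=8: fresh scan; Z[8]=1 grow→box=[8,9)
i=9: fresh scan; Z[9]=0
i=10: fresh scan; Z[10]=0
i=11: fresh scan; Z[11]=1 grow→box=[11,12)
i=12: fresh scan; Z[12]=0
i=13: fresh scan; Z[13]=0
i=14: fresh scan; Z[14]=0
i=15: fresh scan; Z[15]=1 grow→box=[15,16)
i=16: fresh scan; Z[16]=3 grow→box=[16,19)
i=17: min(r-i=2, Z[1]=0)=0; Z[17]=0
i=18: min(r-i=1, Z[2]=0)=0; Z[18]=0
i=19: fresh scan; Z[19]=1 grow→box=[19,20)
i=20: fresh scan; Z[20]=1 grow→box=[20,21)
i=21: fresh scan; Z[21]=0
i=22: fresh scan; Z[22]=0
i=23: fresh scan; Z[23]=3 grow→box=[23,26)
i=24: min(r-i=2, Z[1]=0)=0; Z[24]=0
i=25: min(r-i=1, Z[2]=0)=0; Z[25]=0
i=26: fresh scan; Z[26]=0
i=27: fresh scan; Z[27]=0
i=28: fresh scan; Z[28]=0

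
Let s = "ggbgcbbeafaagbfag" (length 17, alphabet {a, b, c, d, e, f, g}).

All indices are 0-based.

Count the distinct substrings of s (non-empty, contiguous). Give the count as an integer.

139

rank→(start, suffix):
  0 → (10, 'aagbfag')
  1 → (8, 'afaagbfag')
  2 → (15, 'ag')
  3 → (11, 'agbfag')
  4 → (5, 'bbeafaagbfag')
  5 → (6, 'beafaagbfag')
  6 → (13, 'bfag')
  7 → (2, 'bgcbbeafaagbfag')
  8 → (4, 'cbbeafaagbfag')
  9 → (7, 'eafaagbfag')
  10 → (9, 'faagbfag')
  11 → (14, 'fag')
  12 → (16, 'g')
  13 → (12, 'gbfag')
  14 → (1, 'gbgcbbeafaagbfag')
  15 → (3, 'gcbbeafaagbfag')
  16 → (0, 'ggbgcbbeafaagbfag')

SA = [10, 8, 15, 11, 5, 6, 13, 2, 4, 7, 9, 14, 16, 12, 1, 3, 0]
[i] adj suffixes → lcp
  [1] 10/8 → 1 ('a')
  [2] 8/15 → 1 ('a')
  [3] 15/11 → 2 ('ag')
  [4] 11/5 → 0 ('')
  [5] 5/6 → 1 ('b')
  [6] 6/13 → 1 ('b')
  [7] 13/2 → 1 ('b')
  [8] 2/4 → 0 ('')
  [9] 4/7 → 0 ('')
  [10] 7/9 → 0 ('')
  [11] 9/14 → 2 ('fa')
  [12] 14/16 → 0 ('')
  [13] 16/12 → 1 ('g')
  [14] 12/1 → 2 ('gb')
  [15] 1/3 → 1 ('g')
  [16] 3/0 → 1 ('g')

n(n+1)/2 = 17·18/2 = 153
Σ LCP = 0 + 1 + 1 + 2 + 0 + 1 + 1 + 1 + 0 + 0 + 0 + 2 + 0 + 1 + 2 + 1 + 1 = 14
distinct = 153 − 14 = 139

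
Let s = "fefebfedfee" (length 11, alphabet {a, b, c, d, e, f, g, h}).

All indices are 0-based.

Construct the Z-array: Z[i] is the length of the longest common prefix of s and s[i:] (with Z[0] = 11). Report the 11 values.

[11, 0, 2, 0, 0, 2, 0, 0, 2, 0, 0]

Z[0]=11
i=1: fresh scan; Z[1]=0
i=2: fresh scan; Z[2]=2 scan→box=[2,4)
i=3: min(r-i=1, Z[1]=0)=0; Z[3]=0
i=4: fresh scan; Z[4]=0
i=5: fresh scan; Z[5]=2 scan→box=[5,7)
i=6: min(r-i=1, Z[1]=0)=0; Z[6]=0
i=7: fresh scan; Z[7]=0
i=8: fresh scan; Z[8]=2 scan→box=[8,10)
i=9: min(r-i=1, Z[1]=0)=0; Z[9]=0
i=10: fresh scan; Z[10]=0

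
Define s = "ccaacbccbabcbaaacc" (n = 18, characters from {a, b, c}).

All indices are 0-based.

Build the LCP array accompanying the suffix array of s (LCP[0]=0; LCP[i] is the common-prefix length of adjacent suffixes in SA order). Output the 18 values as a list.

[0, 2, 3, 1, 1, 2, 0, 2, 1, 2, 0, 1, 1, 3, 2, 1, 2, 2]

sorted suffixes:
  #0 SA[0]=13  'aaacc'
  #1 SA[1]=2  'aacbccbabcbaaacc'
  #2 SA[2]=14  'aacc'
  #3 SA[3]=9  'abcbaaacc'
  #4 SA[4]=3  'acbccbabcbaaacc'
  #5 SA[5]=15  'acc'
  #6 SA[6]=12  'baaacc'
  #7 SA[7]=8  'babcbaaacc'
  #8 SA[8]=10  'bcbaaacc'
  #9 SA[9]=5  'bccbabcbaaacc'
  #10 SA[10]=17  'c'
  #11 SA[11]=1  'caacbccbabcbaaacc'
  #12 SA[12]=11  'cbaaacc'
  #13 SA[13]=7  'cbabcbaaacc'
  #14 SA[14]=4  'cbccbabcbaaacc'
  #15 SA[15]=16  'cc'
  #16 SA[16]=0  'ccaacbccbabcbaaacc'
  #17 SA[17]=6  'ccbabcbaaacc'

SA = [13, 2, 14, 9, 3, 15, 12, 8, 10, 5, 17, 1, 11, 7, 4, 16, 0, 6]
[i] adj suffixes → lcp
  [1] 13/2 → 2 ('aa')
  [2] 2/14 → 3 ('aac')
  [3] 14/9 → 1 ('a')
  [4] 9/3 → 1 ('a')
  [5] 3/15 → 2 ('ac')
  [6] 15/12 → 0 ('')
  [7] 12/8 → 2 ('ba')
  [8] 8/10 → 1 ('b')
  [9] 10/5 → 2 ('bc')
  [10] 5/17 → 0 ('')
  [11] 17/1 → 1 ('c')
  [12] 1/11 → 1 ('c')
  [13] 11/7 → 3 ('cba')
  [14] 7/4 → 2 ('cb')
  [15] 4/16 → 1 ('c')
  [16] 16/0 → 2 ('cc')
  [17] 0/6 → 2 ('cc')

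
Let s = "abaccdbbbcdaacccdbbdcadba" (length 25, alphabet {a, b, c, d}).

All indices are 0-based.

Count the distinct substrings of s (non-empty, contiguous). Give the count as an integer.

sorted suffixes:
  #0 SA[0]=24  'a'
  #1 SA[1]=11  'aacccdbbdcadba'
  #2 SA[2]=0  'abaccdbbbcdaacccdbbdcadba'
  #3 SA[3]=12  'acccdbbdcadba'
  #4 SA[4]=2  'accdbbbcdaacccdbbdcadba'
  #5 SA[5]=21  'adba'
  #6 SA[6]=23  'ba'
  #7 SA[7]=1  'baccdbbbcdaacccdbbdcadba'
  #8 SA[8]=6  'bbbcdaacccdbbdcadba'
  #9 SA[9]=7  'bbcdaacccdbbdcadba'
  #10 SA[10]=17  'bbdcadba'
  #11 SA[11]=8  'bcdaacccdbbdcadba'
  #12 SA[12]=18  'bdcadba'
  #13 SA[13]=20  'cadba'
  #14 SA[14]=13  'cccdbbdcadba'
  #15 SA[15]=3  'ccdbbbcdaacccdbbdcadba'
  #16 SA[16]=14  'ccdbbdcadba'
  #17 SA[17]=9  'cdaacccdbbdcadba'
  #18 SA[18]=4  'cdbbbcdaacccdbbdcadba'
  #19 SA[19]=15  'cdbbdcadba'
  #20 SA[20]=10  'daacccdbbdcadba'
  #21 SA[21]=22  'dba'
  #22 SA[22]=5  'dbbbcdaacccdbbdcadba'
  #23 SA[23]=16  'dbbdcadba'
  #24 SA[24]=19  'dcadba'

SA = [24, 11, 0, 12, 2, 21, 23, 1, 6, 7, 17, 8, 18, 20, 13, 3, 14, 9, 4, 15, 10, 22, 5, 16, 19]
[i] adj suffixes → lcp
  [1] 24/11 → 1 ('a')
  [2] 11/0 → 1 ('a')
  [3] 0/12 → 1 ('a')
  [4] 12/2 → 3 ('acc')
  [5] 2/21 → 1 ('a')
  [6] 21/23 → 0 ('')
  [7] 23/1 → 2 ('ba')
  [8] 1/6 → 1 ('b')
  [9] 6/7 → 2 ('bb')
  [10] 7/17 → 2 ('bb')
  [11] 17/8 → 1 ('b')
  [12] 8/18 → 1 ('b')
  [13] 18/20 → 0 ('')
  [14] 20/13 → 1 ('c')
  [15] 13/3 → 2 ('cc')
  [16] 3/14 → 5 ('ccdbb')
  [17] 14/9 → 1 ('c')
  [18] 9/4 → 2 ('cd')
  [19] 4/15 → 4 ('cdbb')
  [20] 15/10 → 0 ('')
  [21] 10/22 → 1 ('d')
  [22] 22/5 → 2 ('db')
  [23] 5/16 → 3 ('dbb')
  [24] 16/19 → 1 ('d')

n(n+1)/2 = 25·26/2 = 325
Σ LCP = 0 + 1 + 1 + 1 + 3 + 1 + 0 + 2 + 1 + 2 + 2 + 1 + 1 + 0 + 1 + 2 + 5 + 1 + 2 + 4 + 0 + 1 + 2 + 3 + 1 = 38
distinct = 325 − 38 = 287

287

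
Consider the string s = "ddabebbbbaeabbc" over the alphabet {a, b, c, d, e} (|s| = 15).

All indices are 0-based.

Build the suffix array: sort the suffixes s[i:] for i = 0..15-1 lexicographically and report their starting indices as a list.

rank | idx | suffix
   0 |  11 | abbc
   1 |   2 | abebbbbaeabbc
   2 |   9 | aeabbc
   3 |   8 | baeabbc
   4 |   7 | bbaeabbc
   5 |   6 | bbbaeabbc
   6 |   5 | bbbbaeabbc
   7 |  12 | bbc
   8 |  13 | bc
   9 |   3 | bebbbbaeabbc
  10 |  14 | c
  11 |   1 | dabebbbbaeabbc
  12 |   0 | ddabebbbbaeabbc
  13 |  10 | eabbc
  14 |   4 | ebbbbaeabbc

[11, 2, 9, 8, 7, 6, 5, 12, 13, 3, 14, 1, 0, 10, 4]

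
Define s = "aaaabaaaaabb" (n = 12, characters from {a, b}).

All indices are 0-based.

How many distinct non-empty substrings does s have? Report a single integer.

52

rank→(start, suffix):
  0 → (5, 'aaaaabb')
  1 → (0, 'aaaabaaaaabb')
  2 → (6, 'aaaabb')
  3 → (1, 'aaabaaaaabb')
  4 → (7, 'aaabb')
  5 → (2, 'aabaaaaabb')
  6 → (8, 'aabb')
  7 → (3, 'abaaaaabb')
  8 → (9, 'abb')
  9 → (11, 'b')
  10 → (4, 'baaaaabb')
  11 → (10, 'bb')

SA = [5, 0, 6, 1, 7, 2, 8, 3, 9, 11, 4, 10]
i: (SA[i-1],SA[i]) lcp shared
  1: (5,0) 4 'aaaa'
  2: (0,6) 5 'aaaab'
  3: (6,1) 3 'aaa'
  4: (1,7) 4 'aaab'
  5: (7,2) 2 'aa'
  6: (2,8) 3 'aab'
  7: (8,3) 1 'a'
  8: (3,9) 2 'ab'
  9: (9,11) 0 ''
  10: (11,4) 1 'b'
  11: (4,10) 1 'b'

n(n+1)/2 = 12·13/2 = 78
Σ LCP = 0 + 4 + 5 + 3 + 4 + 2 + 3 + 1 + 2 + 0 + 1 + 1 = 26
distinct = 78 − 26 = 52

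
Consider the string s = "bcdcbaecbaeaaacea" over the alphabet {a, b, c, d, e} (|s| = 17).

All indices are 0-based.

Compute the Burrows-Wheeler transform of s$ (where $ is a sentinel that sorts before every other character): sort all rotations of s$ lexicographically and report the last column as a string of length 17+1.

rank  rotation            last
    0  $bcdcbaecbaeaaacea  a
    1  a$bcdcbaecbaeaaace  e
    2  aaacea$bcdcbaecbae  e
    3  aacea$bcdcbaecbaea  a
    4  acea$bcdcbaecbaeaa  a
    5  aeaaacea$bcdcbaecb  b
    6  aecbaeaaacea$bcdcb  b
    7  baeaaacea$bcdcbaec  c
    8  baecbaeaaacea$bcdc  c
    9  bcdcbaecbaeaaacea$  $
   10  cbaeaaacea$bcdcbae  e
   11  cbaecbaeaaacea$bcd  d
   12  cdcbaecbaeaaacea$b  b
   13  cea$bcdcbaecbaeaaa  a
   14  dcbaecbaeaaacea$bc  c
   15  ea$bcdcbaecbaeaaac  c
   16  eaaacea$bcdcbaecba  a
   17  ecbaeaaacea$bcdcba  a

aeeaabbcc$edbaccaa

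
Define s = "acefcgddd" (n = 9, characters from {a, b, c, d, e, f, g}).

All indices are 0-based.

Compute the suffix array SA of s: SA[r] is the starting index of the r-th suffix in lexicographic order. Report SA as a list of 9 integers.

sorted suffixes:
  #0 SA[0]=0  'acefcgddd'
  #1 SA[1]=1  'cefcgddd'
  #2 SA[2]=4  'cgddd'
  #3 SA[3]=8  'd'
  #4 SA[4]=7  'dd'
  #5 SA[5]=6  'ddd'
  #6 SA[6]=2  'efcgddd'
  #7 SA[7]=3  'fcgddd'
  #8 SA[8]=5  'gddd'

[0, 1, 4, 8, 7, 6, 2, 3, 5]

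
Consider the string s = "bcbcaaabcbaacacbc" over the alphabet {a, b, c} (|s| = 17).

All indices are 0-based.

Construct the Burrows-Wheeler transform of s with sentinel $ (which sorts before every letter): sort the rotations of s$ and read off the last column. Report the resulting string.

rank  rotation            last
    0  $bcbcaaabcbaacacbc  c
    1  aaabcbaacacbc$bcbc  c
    2  aabcbaacacbc$bcbca  a
    3  aacacbc$bcbcaaabcb  b
    4  abcbaacacbc$bcbcaa  a
    5  acacbc$bcbcaaabcba  a
    6  acbc$bcbcaaabcbaac  c
    7  baacacbc$bcbcaaabc  c
    8  bc$bcbcaaabcbaacac  c
    9  bcaaabcbaacacbc$bc  c
   10  bcbaacacbc$bcbcaaa  a
   11  bcbcaaabcbaacacbc$  $
   12  c$bcbcaaabcbaacacb  b
   13  caaabcbaacacbc$bcb  b
   14  cacbc$bcbcaaabcbaa  a
   15  cbaacacbc$bcbcaaab  b
   16  cbc$bcbcaaabcbaaca  a
   17  cbcaaabcbaacacbc$b  b

ccabaacccca$bbabab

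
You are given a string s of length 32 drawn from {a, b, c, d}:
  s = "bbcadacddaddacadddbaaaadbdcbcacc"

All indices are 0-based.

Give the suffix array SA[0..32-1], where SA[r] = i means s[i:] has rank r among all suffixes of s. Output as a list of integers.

rank→(start, suffix):
  0 → (19, 'aaaadbdcbcacc')
  1 → (20, 'aaadbdcbcacc')
  2 → (21, 'aadbdcbcacc')
  3 → (12, 'acadddbaaaadbdcbcacc')
  4 → (29, 'acc')
  5 → (5, 'acddaddacadddbaaaadbdcbcacc')
  6 → (3, 'adacddaddacadddbaaaadbdcbcacc')
  7 → (22, 'adbdcbcacc')
  8 → (9, 'addacadddbaaaadbdcbcacc')
  9 → (14, 'adddbaaaadbdcbcacc')
  10 → (18, 'baaaadbdcbcacc')
  11 → (0, 'bbcadacddaddacadddbaaaadbdcbcacc')
  12 → (27, 'bcacc')
  13 → (1, 'bcadacddaddacadddbaaaadbdcbcacc')
  14 → (24, 'bdcbcacc')
  15 → (31, 'c')
  16 → (28, 'cacc')
  17 → (2, 'cadacddaddacadddbaaaadbdcbcacc')
  18 → (13, 'cadddbaaaadbdcbcacc')
  19 → (26, 'cbcacc')
  20 → (30, 'cc')
  21 → (6, 'cddaddacadddbaaaadbdcbcacc')
  22 → (11, 'dacadddbaaaadbdcbcacc')
  23 → (4, 'dacddaddacadddbaaaadbdcbcacc')
  24 → (8, 'daddacadddbaaaadbdcbcacc')
  25 → (17, 'dbaaaadbdcbcacc')
  26 → (23, 'dbdcbcacc')
  27 → (25, 'dcbcacc')
  28 → (10, 'ddacadddbaaaadbdcbcacc')
  29 → (7, 'ddaddacadddbaaaadbdcbcacc')
  30 → (16, 'ddbaaaadbdcbcacc')
  31 → (15, 'dddbaaaadbdcbcacc')

[19, 20, 21, 12, 29, 5, 3, 22, 9, 14, 18, 0, 27, 1, 24, 31, 28, 2, 13, 26, 30, 6, 11, 4, 8, 17, 23, 25, 10, 7, 16, 15]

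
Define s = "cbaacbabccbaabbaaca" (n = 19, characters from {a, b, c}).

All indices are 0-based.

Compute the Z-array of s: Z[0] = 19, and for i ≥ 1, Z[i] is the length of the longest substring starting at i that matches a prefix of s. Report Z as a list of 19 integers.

[19, 0, 0, 0, 3, 0, 0, 0, 1, 4, 0, 0, 0, 0, 0, 0, 0, 1, 0]

Z[0]=19
i=1: i≥r, start 0; Z[1]=0
i=2: i≥r, start 0; Z[2]=0
i=3: i≥r, start 0; Z[3]=0
i=4: i≥r, start 0; Z[4]=3 grow→box=[4,7)
i=5: min(r-i=2, Z[1]=0)=0; Z[5]=0
i=6: min(r-i=1, Z[2]=0)=0; Z[6]=0
i=7: i≥r, start 0; Z[7]=0
i=8: i≥r, start 0; Z[8]=1 grow→box=[8,9)
i=9: i≥r, start 0; Z[9]=4 grow→box=[9,13)
i=10: min(r-i=3, Z[1]=0)=0; Z[10]=0
i=11: min(r-i=2, Z[2]=0)=0; Z[11]=0
i=12: min(r-i=1, Z[3]=0)=0; Z[12]=0
i=13: i≥r, start 0; Z[13]=0
i=14: i≥r, start 0; Z[14]=0
i=15: i≥r, start 0; Z[15]=0
i=16: i≥r, start 0; Z[16]=0
i=17: i≥r, start 0; Z[17]=1 grow→box=[17,18)
i=18: i≥r, start 0; Z[18]=0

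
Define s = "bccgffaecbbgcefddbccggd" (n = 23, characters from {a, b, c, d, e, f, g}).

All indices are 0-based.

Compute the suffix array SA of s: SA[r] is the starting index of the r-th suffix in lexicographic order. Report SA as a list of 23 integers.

rank | idx | suffix
   0 |   6 | aecbbgcefddbccggd
   1 |   9 | bbgcefddbccggd
   2 |   0 | bccgffaecbbgcefddbccggd
   3 |  17 | bccggd
   4 |  10 | bgcefddbccggd
   5 |   8 | cbbgcefddbccggd
   6 |   1 | ccgffaecbbgcefddbccggd
   7 |  18 | ccggd
   8 |  12 | cefddbccggd
   9 |   2 | cgffaecbbgcefddbccggd
  10 |  19 | cggd
  11 |  22 | d
  12 |  16 | dbccggd
  13 |  15 | ddbccggd
  14 |   7 | ecbbgcefddbccggd
  15 |  13 | efddbccggd
  16 |   5 | faecbbgcefddbccggd
  17 |  14 | fddbccggd
  18 |   4 | ffaecbbgcefddbccggd
  19 |  11 | gcefddbccggd
  20 |  21 | gd
  21 |   3 | gffaecbbgcefddbccggd
  22 |  20 | ggd

[6, 9, 0, 17, 10, 8, 1, 18, 12, 2, 19, 22, 16, 15, 7, 13, 5, 14, 4, 11, 21, 3, 20]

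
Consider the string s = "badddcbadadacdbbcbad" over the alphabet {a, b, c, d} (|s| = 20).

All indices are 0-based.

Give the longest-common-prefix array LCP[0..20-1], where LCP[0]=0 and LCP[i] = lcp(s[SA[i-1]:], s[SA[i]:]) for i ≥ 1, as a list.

rank→(start, suffix):
  0 → (11, 'acdbbcbad')
  1 → (18, 'ad')
  2 → (9, 'adacdbbcbad')
  3 → (7, 'adadacdbbcbad')
  4 → (1, 'adddcbadadacdbbcbad')
  5 → (17, 'bad')
  6 → (6, 'badadacdbbcbad')
  7 → (0, 'badddcbadadacdbbcbad')
  8 → (14, 'bbcbad')
  9 → (15, 'bcbad')
  10 → (16, 'cbad')
  11 → (5, 'cbadadacdbbcbad')
  12 → (12, 'cdbbcbad')
  13 → (19, 'd')
  14 → (10, 'dacdbbcbad')
  15 → (8, 'dadacdbbcbad')
  16 → (13, 'dbbcbad')
  17 → (4, 'dcbadadacdbbcbad')
  18 → (3, 'ddcbadadacdbbcbad')
  19 → (2, 'dddcbadadacdbbcbad')

SA = [11, 18, 9, 7, 1, 17, 6, 0, 14, 15, 16, 5, 12, 19, 10, 8, 13, 4, 3, 2]
i: (SA[i-1],SA[i]) lcp shared
  1: (11,18) 1 'a'
  2: (18,9) 2 'ad'
  3: (9,7) 3 'ada'
  4: (7,1) 2 'ad'
  5: (1,17) 0 ''
  6: (17,6) 3 'bad'
  7: (6,0) 3 'bad'
  8: (0,14) 1 'b'
  9: (14,15) 1 'b'
  10: (15,16) 0 ''
  11: (16,5) 4 'cbad'
  12: (5,12) 1 'c'
  13: (12,19) 0 ''
  14: (19,10) 1 'd'
  15: (10,8) 2 'da'
  16: (8,13) 1 'd'
  17: (13,4) 1 'd'
  18: (4,3) 1 'd'
  19: (3,2) 2 'dd'

[0, 1, 2, 3, 2, 0, 3, 3, 1, 1, 0, 4, 1, 0, 1, 2, 1, 1, 1, 2]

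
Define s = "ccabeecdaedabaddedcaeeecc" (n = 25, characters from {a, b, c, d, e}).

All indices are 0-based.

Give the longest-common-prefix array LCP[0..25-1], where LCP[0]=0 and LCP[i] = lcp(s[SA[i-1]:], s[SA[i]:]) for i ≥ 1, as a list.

[0, 2, 1, 1, 2, 0, 1, 0, 1, 2, 1, 2, 1, 0, 2, 1, 1, 1, 0, 2, 1, 2, 1, 3, 2]

rank→(start, suffix):
  0 → (11, 'abaddedcaeeecc')
  1 → (2, 'abeecdaedabaddedcaeeecc')
  2 → (13, 'addedcaeeecc')
  3 → (8, 'aedabaddedcaeeecc')
  4 → (19, 'aeeecc')
  5 → (12, 'baddedcaeeecc')
  6 → (3, 'beecdaedabaddedcaeeecc')
  7 → (24, 'c')
  8 → (1, 'cabeecdaedabaddedcaeeecc')
  9 → (18, 'caeeecc')
  10 → (23, 'cc')
  11 → (0, 'ccabeecdaedabaddedcaeeecc')
  12 → (6, 'cdaedabaddedcaeeecc')
  13 → (10, 'dabaddedcaeeecc')
  14 → (7, 'daedabaddedcaeeecc')
  15 → (17, 'dcaeeecc')
  16 → (14, 'ddedcaeeecc')
  17 → (15, 'dedcaeeecc')
  18 → (22, 'ecc')
  19 → (5, 'ecdaedabaddedcaeeecc')
  20 → (9, 'edabaddedcaeeecc')
  21 → (16, 'edcaeeecc')
  22 → (21, 'eecc')
  23 → (4, 'eecdaedabaddedcaeeecc')
  24 → (20, 'eeecc')

SA = [11, 2, 13, 8, 19, 12, 3, 24, 1, 18, 23, 0, 6, 10, 7, 17, 14, 15, 22, 5, 9, 16, 21, 4, 20]
[i] adj suffixes → lcp
  [1] 11/2 → 2 ('ab')
  [2] 2/13 → 1 ('a')
  [3] 13/8 → 1 ('a')
  [4] 8/19 → 2 ('ae')
  [5] 19/12 → 0 ('')
  [6] 12/3 → 1 ('b')
  [7] 3/24 → 0 ('')
  [8] 24/1 → 1 ('c')
  [9] 1/18 → 2 ('ca')
  [10] 18/23 → 1 ('c')
  [11] 23/0 → 2 ('cc')
  [12] 0/6 → 1 ('c')
  [13] 6/10 → 0 ('')
  [14] 10/7 → 2 ('da')
  [15] 7/17 → 1 ('d')
  [16] 17/14 → 1 ('d')
  [17] 14/15 → 1 ('d')
  [18] 15/22 → 0 ('')
  [19] 22/5 → 2 ('ec')
  [20] 5/9 → 1 ('e')
  [21] 9/16 → 2 ('ed')
  [22] 16/21 → 1 ('e')
  [23] 21/4 → 3 ('eec')
  [24] 4/20 → 2 ('ee')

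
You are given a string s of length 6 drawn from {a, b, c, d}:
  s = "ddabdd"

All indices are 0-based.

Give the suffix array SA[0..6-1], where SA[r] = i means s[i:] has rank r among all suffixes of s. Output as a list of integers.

rank→(start, suffix):
  0 → (2, 'abdd')
  1 → (3, 'bdd')
  2 → (5, 'd')
  3 → (1, 'dabdd')
  4 → (4, 'dd')
  5 → (0, 'ddabdd')

[2, 3, 5, 1, 4, 0]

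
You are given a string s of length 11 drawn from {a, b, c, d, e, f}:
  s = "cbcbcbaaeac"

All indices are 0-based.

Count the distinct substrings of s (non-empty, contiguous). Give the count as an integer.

53

rank | idx | suffix
   0 |   6 | aaeac
   1 |   9 | ac
   2 |   7 | aeac
   3 |   5 | baaeac
   4 |   3 | bcbaaeac
   5 |   1 | bcbcbaaeac
   6 |  10 | c
   7 |   4 | cbaaeac
   8 |   2 | cbcbaaeac
   9 |   0 | cbcbcbaaeac
  10 |   8 | eac

SA = [6, 9, 7, 5, 3, 1, 10, 4, 2, 0, 8]
[i] adj suffixes → lcp
  [1] 6/9 → 1 ('a')
  [2] 9/7 → 1 ('a')
  [3] 7/5 → 0 ('')
  [4] 5/3 → 1 ('b')
  [5] 3/1 → 3 ('bcb')
  [6] 1/10 → 0 ('')
  [7] 10/4 → 1 ('c')
  [8] 4/2 → 2 ('cb')
  [9] 2/0 → 4 ('cbcb')
  [10] 0/8 → 0 ('')

n(n+1)/2 = 11·12/2 = 66
Σ LCP = 0 + 1 + 1 + 0 + 1 + 3 + 0 + 1 + 2 + 4 + 0 = 13
distinct = 66 − 13 = 53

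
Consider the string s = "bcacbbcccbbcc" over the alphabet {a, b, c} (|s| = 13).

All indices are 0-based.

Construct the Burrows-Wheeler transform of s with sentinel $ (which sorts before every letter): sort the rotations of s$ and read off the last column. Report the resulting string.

cccc$bbcbcabcb

rank  rotation        last
    0  $bcacbbcccbbcc  c
    1  acbbcccbbcc$bc  c
    2  bbcc$bcacbbccc  c
    3  bbcccbbcc$bcac  c
    4  bcacbbcccbbcc$  $
    5  bcc$bcacbbcccb  b
    6  bcccbbcc$bcacb  b
    7  c$bcacbbcccbbc  c
    8  cacbbcccbbcc$b  b
    9  cbbcc$bcacbbcc  c
   10  cbbcccbbcc$bca  a
   11  cc$bcacbbcccbb  b
   12  ccbbcc$bcacbbc  c
   13  cccbbcc$bcacbb  b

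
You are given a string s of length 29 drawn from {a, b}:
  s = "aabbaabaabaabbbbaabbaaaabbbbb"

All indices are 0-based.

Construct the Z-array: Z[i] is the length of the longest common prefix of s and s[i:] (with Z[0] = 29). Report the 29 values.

[29, 1, 0, 0, 3, 1, 0, 3, 1, 0, 4, 1, 0, 0, 0, 0, 6, 1, 0, 0, 2, 2, 4, 1, 0, 0, 0, 0, 0]

Z[0]=29
i=1: fresh scan; Z[1]=1 extend→box=[1,2)
i=2: fresh scan; Z[2]=0
i=3: fresh scan; Z[3]=0
i=4: fresh scan; Z[4]=3 extend→box=[4,7)
i=5: min(r-i=2, Z[1]=1)=1; Z[5]=1
i=6: min(r-i=1, Z[2]=0)=0; Z[6]=0
i=7: fresh scan; Z[7]=3 extend→box=[7,10)
i=8: min(r-i=2, Z[1]=1)=1; Z[8]=1
i=9: min(r-i=1, Z[2]=0)=0; Z[9]=0
i=10: fresh scan; Z[10]=4 extend→box=[10,14)
i=11: min(r-i=3, Z[1]=1)=1; Z[11]=1
i=12: min(r-i=2, Z[2]=0)=0; Z[12]=0
i=13: min(r-i=1, Z[3]=0)=0; Z[13]=0
i=14: fresh scan; Z[14]=0
i=15: fresh scan; Z[15]=0
i=16: fresh scan; Z[16]=6 extend→box=[16,22)
i=17: min(r-i=5, Z[1]=1)=1; Z[17]=1
i=18: min(r-i=4, Z[2]=0)=0; Z[18]=0
i=19: min(r-i=3, Z[3]=0)=0; Z[19]=0
i=20: min(r-i=2, Z[4]=3)=2; Z[20]=2
i=21: min(r-i=1, Z[5]=1)=1; Z[21]=2 extend→box=[21,23)
i=22: min(r-i=1, Z[1]=1)=1; Z[22]=4 extend→box=[22,26)
i=23: min(r-i=3, Z[1]=1)=1; Z[23]=1
i=24: min(r-i=2, Z[2]=0)=0; Z[24]=0
i=25: min(r-i=1, Z[3]=0)=0; Z[25]=0
i=26: fresh scan; Z[26]=0
i=27: fresh scan; Z[27]=0
i=28: fresh scan; Z[28]=0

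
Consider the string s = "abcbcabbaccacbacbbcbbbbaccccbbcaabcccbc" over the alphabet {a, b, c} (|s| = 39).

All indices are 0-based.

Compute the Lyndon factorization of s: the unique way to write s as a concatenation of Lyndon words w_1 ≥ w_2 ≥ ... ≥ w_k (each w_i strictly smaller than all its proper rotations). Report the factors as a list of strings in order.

["abcbc", "abbaccacbacbbcbbbbaccccbbc", "aabcccbc"]

emit factor 1: 'abcbc' (i=0, period=5)
emit factor 2: 'abbaccacbacbbcbbbbaccccbbc' (i=5, period=26)
emit factor 3: 'aabcccbc' (i=31, period=8)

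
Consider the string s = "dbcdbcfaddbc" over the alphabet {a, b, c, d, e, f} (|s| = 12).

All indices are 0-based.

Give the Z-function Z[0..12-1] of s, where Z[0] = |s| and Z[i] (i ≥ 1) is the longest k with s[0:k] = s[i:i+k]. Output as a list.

Z[0]=12
i=1: i≥r, start 0; Z[1]=0
i=2: i≥r, start 0; Z[2]=0
i=3: i≥r, start 0; Z[3]=3 extend→box=[3,6)
i=4: min(r-i=2, Z[1]=0)=0; Z[4]=0
i=5: min(r-i=1, Z[2]=0)=0; Z[5]=0
i=6: i≥r, start 0; Z[6]=0
i=7: i≥r, start 0; Z[7]=0
i=8: i≥r, start 0; Z[8]=1 extend→box=[8,9)
i=9: i≥r, start 0; Z[9]=3 extend→box=[9,12)
i=10: min(r-i=2, Z[1]=0)=0; Z[10]=0
i=11: min(r-i=1, Z[2]=0)=0; Z[11]=0

[12, 0, 0, 3, 0, 0, 0, 0, 1, 3, 0, 0]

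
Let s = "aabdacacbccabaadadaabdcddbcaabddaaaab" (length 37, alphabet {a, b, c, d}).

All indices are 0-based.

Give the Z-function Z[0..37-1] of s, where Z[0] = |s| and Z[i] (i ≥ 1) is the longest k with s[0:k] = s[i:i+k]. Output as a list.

Z[0]=37
i=1: outside box; Z[1]=1 extend→box=[1,2)
i=2: outside box; Z[2]=0
i=3: outside box; Z[3]=0
i=4: outside box; Z[4]=1 extend→box=[4,5)
i=5: outside box; Z[5]=0
i=6: outside box; Z[6]=1 extend→box=[6,7)
i=7: outside box; Z[7]=0
i=8: outside box; Z[8]=0
i=9: outside box; Z[9]=0
i=10: outside box; Z[10]=0
i=11: outside box; Z[11]=1 extend→box=[11,12)
i=12: outside box; Z[12]=0
i=13: outside box; Z[13]=2 extend→box=[13,15)
i=14: min(r-i=1, Z[1]=1)=1; Z[14]=1
i=15: outside box; Z[15]=0
i=16: outside box; Z[16]=1 extend→box=[16,17)
i=17: outside box; Z[17]=0
i=18: outside box; Z[18]=4 extend→box=[18,22)
i=19: min(r-i=3, Z[1]=1)=1; Z[19]=1
i=20: min(r-i=2, Z[2]=0)=0; Z[20]=0
i=21: min(r-i=1, Z[3]=0)=0; Z[21]=0
i=22: outside box; Z[22]=0
i=23: outside box; Z[23]=0
i=24: outside box; Z[24]=0
i=25: outside box; Z[25]=0
i=26: outside box; Z[26]=0
i=27: outside box; Z[27]=4 extend→box=[27,31)
i=28: min(r-i=3, Z[1]=1)=1; Z[28]=1
i=29: min(r-i=2, Z[2]=0)=0; Z[29]=0
i=30: min(r-i=1, Z[3]=0)=0; Z[30]=0
i=31: outside box; Z[31]=0
i=32: outside box; Z[32]=2 extend→box=[32,34)
i=33: min(r-i=1, Z[1]=1)=1; Z[33]=2 extend→box=[33,35)
i=34: min(r-i=1, Z[1]=1)=1; Z[34]=3 extend→box=[34,37)
i=35: min(r-i=2, Z[1]=1)=1; Z[35]=1
i=36: min(r-i=1, Z[2]=0)=0; Z[36]=0

[37, 1, 0, 0, 1, 0, 1, 0, 0, 0, 0, 1, 0, 2, 1, 0, 1, 0, 4, 1, 0, 0, 0, 0, 0, 0, 0, 4, 1, 0, 0, 0, 2, 2, 3, 1, 0]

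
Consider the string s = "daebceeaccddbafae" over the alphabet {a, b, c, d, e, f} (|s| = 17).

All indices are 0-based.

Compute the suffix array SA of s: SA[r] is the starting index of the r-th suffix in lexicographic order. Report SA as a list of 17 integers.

[7, 15, 1, 13, 12, 3, 8, 9, 4, 0, 11, 10, 16, 6, 2, 5, 14]

rank→(start, suffix):
  0 → (7, 'accddbafae')
  1 → (15, 'ae')
  2 → (1, 'aebceeaccddbafae')
  3 → (13, 'afae')
  4 → (12, 'bafae')
  5 → (3, 'bceeaccddbafae')
  6 → (8, 'ccddbafae')
  7 → (9, 'cddbafae')
  8 → (4, 'ceeaccddbafae')
  9 → (0, 'daebceeaccddbafae')
  10 → (11, 'dbafae')
  11 → (10, 'ddbafae')
  12 → (16, 'e')
  13 → (6, 'eaccddbafae')
  14 → (2, 'ebceeaccddbafae')
  15 → (5, 'eeaccddbafae')
  16 → (14, 'fae')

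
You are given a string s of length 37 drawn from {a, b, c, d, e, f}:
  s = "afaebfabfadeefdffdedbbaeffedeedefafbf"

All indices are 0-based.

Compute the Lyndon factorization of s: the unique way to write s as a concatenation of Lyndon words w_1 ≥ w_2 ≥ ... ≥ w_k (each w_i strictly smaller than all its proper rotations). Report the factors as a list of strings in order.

emit factor 1: 'af' (i=0, period=2)
emit factor 2: 'aebf' (i=2, period=4)
emit factor 3: 'abfadeefdffdedbbaeffedeedefafbf' (i=6, period=31)

["af", "aebf", "abfadeefdffdedbbaeffedeedefafbf"]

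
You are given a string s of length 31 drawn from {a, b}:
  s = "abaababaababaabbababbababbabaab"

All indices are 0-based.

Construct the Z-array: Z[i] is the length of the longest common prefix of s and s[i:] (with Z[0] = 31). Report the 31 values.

Z[0]=31
i=1: outside box; Z[1]=0
i=2: outside box; Z[2]=1 extend→box=[2,3)
i=3: outside box; Z[3]=3 extend→box=[3,6)
i=4: min(r-i=2, Z[1]=0)=0; Z[4]=0
i=5: min(r-i=1, Z[2]=1)=1; Z[5]=10 extend→box=[5,15)
i=6: min(r-i=9, Z[1]=0)=0; Z[6]=0
i=7: min(r-i=8, Z[2]=1)=1; Z[7]=1
i=8: min(r-i=7, Z[3]=3)=3; Z[8]=3
i=9: min(r-i=6, Z[4]=0)=0; Z[9]=0
i=10: min(r-i=5, Z[5]=10)=5; Z[10]=5
i=11: min(r-i=4, Z[6]=0)=0; Z[11]=0
i=12: min(r-i=3, Z[7]=1)=1; Z[12]=1
i=13: min(r-i=2, Z[8]=3)=2; Z[13]=2
i=14: min(r-i=1, Z[9]=0)=0; Z[14]=0
i=15: outside box; Z[15]=0
i=16: outside box; Z[16]=3 extend→box=[16,19)
i=17: min(r-i=2, Z[1]=0)=0; Z[17]=0
i=18: min(r-i=1, Z[2]=1)=1; Z[18]=2 extend→box=[18,20)
i=19: min(r-i=1, Z[1]=0)=0; Z[19]=0
i=20: outside box; Z[20]=0
i=21: outside box; Z[21]=3 extend→box=[21,24)
i=22: min(r-i=2, Z[1]=0)=0; Z[22]=0
i=23: min(r-i=1, Z[2]=1)=1; Z[23]=2 extend→box=[23,25)
i=24: min(r-i=1, Z[1]=0)=0; Z[24]=0
i=25: outside box; Z[25]=0
i=26: outside box; Z[26]=5 extend→box=[26,31)
i=27: min(r-i=4, Z[1]=0)=0; Z[27]=0
i=28: min(r-i=3, Z[2]=1)=1; Z[28]=1
i=29: min(r-i=2, Z[3]=3)=2; Z[29]=2
i=30: min(r-i=1, Z[4]=0)=0; Z[30]=0

[31, 0, 1, 3, 0, 10, 0, 1, 3, 0, 5, 0, 1, 2, 0, 0, 3, 0, 2, 0, 0, 3, 0, 2, 0, 0, 5, 0, 1, 2, 0]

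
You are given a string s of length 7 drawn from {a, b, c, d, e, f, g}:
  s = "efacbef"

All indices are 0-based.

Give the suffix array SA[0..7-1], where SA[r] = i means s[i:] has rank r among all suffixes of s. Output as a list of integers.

[2, 4, 3, 5, 0, 6, 1]

sorted suffixes:
  #0 SA[0]=2  'acbef'
  #1 SA[1]=4  'bef'
  #2 SA[2]=3  'cbef'
  #3 SA[3]=5  'ef'
  #4 SA[4]=0  'efacbef'
  #5 SA[5]=6  'f'
  #6 SA[6]=1  'facbef'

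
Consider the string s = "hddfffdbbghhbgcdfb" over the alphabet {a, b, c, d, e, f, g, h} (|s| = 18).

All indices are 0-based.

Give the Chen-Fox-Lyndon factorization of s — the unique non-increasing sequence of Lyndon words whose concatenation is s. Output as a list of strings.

["h", "ddfff", "d", "bbghhbgcdf", "b"]

emit factor 1: 'h' (i=0, period=1)
emit factor 2: 'ddfff' (i=1, period=5)
emit factor 3: 'd' (i=6, period=1)
emit factor 4: 'bbghhbgcdf' (i=7, period=10)
emit factor 5: 'b' (i=17, period=1)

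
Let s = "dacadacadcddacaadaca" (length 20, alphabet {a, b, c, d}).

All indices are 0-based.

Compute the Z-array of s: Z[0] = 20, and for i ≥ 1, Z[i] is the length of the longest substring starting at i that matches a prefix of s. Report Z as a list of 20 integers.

Z[0]=20
i=1: outside box; Z[1]=0
i=2: outside box; Z[2]=0
i=3: outside box; Z[3]=0
i=4: outside box; Z[4]=5 grow→box=[4,9)
i=5: min(r-i=4, Z[1]=0)=0; Z[5]=0
i=6: min(r-i=3, Z[2]=0)=0; Z[6]=0
i=7: min(r-i=2, Z[3]=0)=0; Z[7]=0
i=8: min(r-i=1, Z[4]=5)=1; Z[8]=1
i=9: outside box; Z[9]=0
i=10: outside box; Z[10]=1 grow→box=[10,11)
i=11: outside box; Z[11]=4 grow→box=[11,15)
i=12: min(r-i=3, Z[1]=0)=0; Z[12]=0
i=13: min(r-i=2, Z[2]=0)=0; Z[13]=0
i=14: min(r-i=1, Z[3]=0)=0; Z[14]=0
i=15: outside box; Z[15]=0
i=16: outside box; Z[16]=4 grow→box=[16,20)
i=17: min(r-i=3, Z[1]=0)=0; Z[17]=0
i=18: min(r-i=2, Z[2]=0)=0; Z[18]=0
i=19: min(r-i=1, Z[3]=0)=0; Z[19]=0

[20, 0, 0, 0, 5, 0, 0, 0, 1, 0, 1, 4, 0, 0, 0, 0, 4, 0, 0, 0]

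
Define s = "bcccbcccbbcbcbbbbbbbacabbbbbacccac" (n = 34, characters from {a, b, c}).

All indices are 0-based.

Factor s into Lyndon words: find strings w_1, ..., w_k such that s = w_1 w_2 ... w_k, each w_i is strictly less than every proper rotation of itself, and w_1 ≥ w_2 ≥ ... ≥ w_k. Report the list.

emit factor 1: 'bccc' (i=0, period=4)
emit factor 2: 'bccc' (i=4, period=4)
emit factor 3: 'bbcbc' (i=8, period=5)
emit factor 4: 'b' (i=13, period=1)
emit factor 5: 'b' (i=14, period=1)
emit factor 6: 'b' (i=15, period=1)
emit factor 7: 'b' (i=16, period=1)
emit factor 8: 'b' (i=17, period=1)
emit factor 9: 'b' (i=18, period=1)
emit factor 10: 'b' (i=19, period=1)
emit factor 11: 'ac' (i=20, period=2)
emit factor 12: 'abbbbbacccac' (i=22, period=12)

["bccc", "bccc", "bbcbc", "b", "b", "b", "b", "b", "b", "b", "ac", "abbbbbacccac"]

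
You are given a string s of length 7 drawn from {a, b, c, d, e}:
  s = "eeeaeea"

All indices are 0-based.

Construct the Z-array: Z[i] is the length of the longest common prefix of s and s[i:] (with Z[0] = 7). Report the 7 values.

Z[0]=7
i=1: i≥r, start 0; Z[1]=2 extend→box=[1,3)
i=2: min(r-i=1, Z[1]=2)=1; Z[2]=1
i=3: i≥r, start 0; Z[3]=0
i=4: i≥r, start 0; Z[4]=2 extend→box=[4,6)
i=5: min(r-i=1, Z[1]=2)=1; Z[5]=1
i=6: i≥r, start 0; Z[6]=0

[7, 2, 1, 0, 2, 1, 0]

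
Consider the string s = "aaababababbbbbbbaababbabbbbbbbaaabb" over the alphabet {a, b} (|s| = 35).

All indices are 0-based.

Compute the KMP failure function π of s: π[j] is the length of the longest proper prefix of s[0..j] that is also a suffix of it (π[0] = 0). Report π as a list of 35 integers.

π[0] = 0
j=1 s[j]='a': π[1]=1 (border 'a')
j=2 s[j]='a': π[2]=2 (border 'aa')
j=3 s[j]='b': k: 2→1→0; π[3]=0 (border '')
j=4 s[j]='a': π[4]=1 (border 'a')
j=5 s[j]='b': k: 1→0; π[5]=0 (border '')
j=6 s[j]='a': π[6]=1 (border 'a')
j=7 s[j]='b': k: 1→0; π[7]=0 (border '')
j=8 s[j]='a': π[8]=1 (border 'a')
j=9 s[j]='b': k: 1→0; π[9]=0 (border '')
j=10 s[j]='b': π[10]=0 (border '')
j=11 s[j]='b': π[11]=0 (border '')
j=12 s[j]='b': π[12]=0 (border '')
j=13 s[j]='b': π[13]=0 (border '')
j=14 s[j]='b': π[14]=0 (border '')
j=15 s[j]='b': π[15]=0 (border '')
j=16 s[j]='a': π[16]=1 (border 'a')
j=17 s[j]='a': π[17]=2 (border 'aa')
j=18 s[j]='b': k: 2→1→0; π[18]=0 (border '')
j=19 s[j]='a': π[19]=1 (border 'a')
j=20 s[j]='b': k: 1→0; π[20]=0 (border '')
j=21 s[j]='b': π[21]=0 (border '')
j=22 s[j]='a': π[22]=1 (border 'a')
j=23 s[j]='b': k: 1→0; π[23]=0 (border '')
j=24 s[j]='b': π[24]=0 (border '')
j=25 s[j]='b': π[25]=0 (border '')
j=26 s[j]='b': π[26]=0 (border '')
j=27 s[j]='b': π[27]=0 (border '')
j=28 s[j]='b': π[28]=0 (border '')
j=29 s[j]='b': π[29]=0 (border '')
j=30 s[j]='a': π[30]=1 (border 'a')
j=31 s[j]='a': π[31]=2 (border 'aa')
j=32 s[j]='a': π[32]=3 (border 'aaa')
j=33 s[j]='b': π[33]=4 (border 'aaab')
j=34 s[j]='b': k: 4→0; π[34]=0 (border '')

[0, 1, 2, 0, 1, 0, 1, 0, 1, 0, 0, 0, 0, 0, 0, 0, 1, 2, 0, 1, 0, 0, 1, 0, 0, 0, 0, 0, 0, 0, 1, 2, 3, 4, 0]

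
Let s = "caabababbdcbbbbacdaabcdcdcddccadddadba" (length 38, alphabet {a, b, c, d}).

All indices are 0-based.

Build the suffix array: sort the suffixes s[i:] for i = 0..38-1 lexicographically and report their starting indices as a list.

[37, 1, 18, 2, 4, 6, 19, 15, 34, 30, 36, 3, 5, 14, 13, 12, 11, 7, 20, 8, 0, 29, 10, 28, 16, 21, 23, 25, 17, 33, 35, 9, 27, 22, 24, 32, 26, 31]

rank | idx | suffix
   0 |  37 | a
   1 |   1 | aabababbdcbbbbacdaabcdcdcddccadddadba
   2 |  18 | aabcdcdcddccadddadba
   3 |   2 | abababbdcbbbbacdaabcdcdcddccadddadba
   4 |   4 | ababbdcbbbbacdaabcdcdcddccadddadba
   5 |   6 | abbdcbbbbacdaabcdcdcddccadddadba
   6 |  19 | abcdcdcddccadddadba
   7 |  15 | acdaabcdcdcddccadddadba
   8 |  34 | adba
   9 |  30 | adddadba
  10 |  36 | ba
  11 |   3 | bababbdcbbbbacdaabcdcdcddccadddadba
  12 |   5 | babbdcbbbbacdaabcdcdcddccadddadba
  13 |  14 | bacdaabcdcdcddccadddadba
  14 |  13 | bbacdaabcdcdcddccadddadba
  15 |  12 | bbbacdaabcdcdcddccadddadba
  16 |  11 | bbbbacdaabcdcdcddccadddadba
  17 |   7 | bbdcbbbbacdaabcdcdcddccadddadba
  18 |  20 | bcdcdcddccadddadba
  19 |   8 | bdcbbbbacdaabcdcdcddccadddadba
  20 |   0 | caabababbdcbbbbacdaabcdcdcddccadddadba
  21 |  29 | cadddadba
  22 |  10 | cbbbbacdaabcdcdcddccadddadba
  23 |  28 | ccadddadba
  24 |  16 | cdaabcdcdcddccadddadba
  25 |  21 | cdcdcddccadddadba
  26 |  23 | cdcddccadddadba
  27 |  25 | cddccadddadba
  28 |  17 | daabcdcdcddccadddadba
  29 |  33 | dadba
  30 |  35 | dba
  31 |   9 | dcbbbbacdaabcdcdcddccadddadba
  32 |  27 | dccadddadba
  33 |  22 | dcdcddccadddadba
  34 |  24 | dcddccadddadba
  35 |  32 | ddadba
  36 |  26 | ddccadddadba
  37 |  31 | dddadba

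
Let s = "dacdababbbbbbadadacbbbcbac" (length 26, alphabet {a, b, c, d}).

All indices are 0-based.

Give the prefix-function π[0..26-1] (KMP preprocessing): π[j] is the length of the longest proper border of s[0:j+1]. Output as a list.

[0, 0, 0, 1, 2, 0, 0, 0, 0, 0, 0, 0, 0, 0, 1, 2, 1, 2, 3, 0, 0, 0, 0, 0, 0, 0]

π[0] = 0
j=1 s[j]='a': π[1]=0 (border '')
j=2 s[j]='c': π[2]=0 (border '')
j=3 s[j]='d': π[3]=1 (border 'd')
j=4 s[j]='a': π[4]=2 (border 'da')
j=5 s[j]='b': k: 2→0; π[5]=0 (border '')
j=6 s[j]='a': π[6]=0 (border '')
j=7 s[j]='b': π[7]=0 (border '')
j=8 s[j]='b': π[8]=0 (border '')
j=9 s[j]='b': π[9]=0 (border '')
j=10 s[j]='b': π[10]=0 (border '')
j=11 s[j]='b': π[11]=0 (border '')
j=12 s[j]='b': π[12]=0 (border '')
j=13 s[j]='a': π[13]=0 (border '')
j=14 s[j]='d': π[14]=1 (border 'd')
j=15 s[j]='a': π[15]=2 (border 'da')
j=16 s[j]='d': k: 2→0; π[16]=1 (border 'd')
j=17 s[j]='a': π[17]=2 (border 'da')
j=18 s[j]='c': π[18]=3 (border 'dac')
j=19 s[j]='b': k: 3→0; π[19]=0 (border '')
j=20 s[j]='b': π[20]=0 (border '')
j=21 s[j]='b': π[21]=0 (border '')
j=22 s[j]='c': π[22]=0 (border '')
j=23 s[j]='b': π[23]=0 (border '')
j=24 s[j]='a': π[24]=0 (border '')
j=25 s[j]='c': π[25]=0 (border '')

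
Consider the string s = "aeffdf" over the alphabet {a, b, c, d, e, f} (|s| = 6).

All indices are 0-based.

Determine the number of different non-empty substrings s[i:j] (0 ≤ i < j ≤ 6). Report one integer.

19

sorted suffixes:
  #0 SA[0]=0  'aeffdf'
  #1 SA[1]=4  'df'
  #2 SA[2]=1  'effdf'
  #3 SA[3]=5  'f'
  #4 SA[4]=3  'fdf'
  #5 SA[5]=2  'ffdf'

SA = [0, 4, 1, 5, 3, 2]
i: (SA[i-1],SA[i]) lcp shared
  1: (0,4) 0 ''
  2: (4,1) 0 ''
  3: (1,5) 0 ''
  4: (5,3) 1 'f'
  5: (3,2) 1 'f'

n(n+1)/2 = 6·7/2 = 21
Σ LCP = 0 + 0 + 0 + 0 + 1 + 1 = 2
distinct = 21 − 2 = 19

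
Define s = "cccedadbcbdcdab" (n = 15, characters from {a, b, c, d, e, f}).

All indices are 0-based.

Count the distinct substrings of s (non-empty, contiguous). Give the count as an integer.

108

rank | idx | suffix
   0 |  13 | ab
   1 |   5 | adbcbdcdab
   2 |  14 | b
   3 |   7 | bcbdcdab
   4 |   9 | bdcdab
   5 |   8 | cbdcdab
   6 |   0 | cccedadbcbdcdab
   7 |   1 | ccedadbcbdcdab
   8 |  11 | cdab
   9 |   2 | cedadbcbdcdab
  10 |  12 | dab
  11 |   4 | dadbcbdcdab
  12 |   6 | dbcbdcdab
  13 |  10 | dcdab
  14 |   3 | edadbcbdcdab

SA = [13, 5, 14, 7, 9, 8, 0, 1, 11, 2, 12, 4, 6, 10, 3]
[i] adj suffixes → lcp
  [1] 13/5 → 1 ('a')
  [2] 5/14 → 0 ('')
  [3] 14/7 → 1 ('b')
  [4] 7/9 → 1 ('b')
  [5] 9/8 → 0 ('')
  [6] 8/0 → 1 ('c')
  [7] 0/1 → 2 ('cc')
  [8] 1/11 → 1 ('c')
  [9] 11/2 → 1 ('c')
  [10] 2/12 → 0 ('')
  [11] 12/4 → 2 ('da')
  [12] 4/6 → 1 ('d')
  [13] 6/10 → 1 ('d')
  [14] 10/3 → 0 ('')

n(n+1)/2 = 15·16/2 = 120
Σ LCP = 0 + 1 + 0 + 1 + 1 + 0 + 1 + 2 + 1 + 1 + 0 + 2 + 1 + 1 + 0 = 12
distinct = 120 − 12 = 108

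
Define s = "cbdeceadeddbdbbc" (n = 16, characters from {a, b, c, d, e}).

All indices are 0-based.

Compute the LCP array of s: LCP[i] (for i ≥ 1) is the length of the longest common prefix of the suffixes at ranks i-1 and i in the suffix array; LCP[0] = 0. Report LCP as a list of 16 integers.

sorted suffixes:
  #0 SA[0]=6  'adeddbdbbc'
  #1 SA[1]=13  'bbc'
  #2 SA[2]=14  'bc'
  #3 SA[3]=11  'bdbbc'
  #4 SA[4]=1  'bdeceadeddbdbbc'
  #5 SA[5]=15  'c'
  #6 SA[6]=0  'cbdeceadeddbdbbc'
  #7 SA[7]=4  'ceadeddbdbbc'
  #8 SA[8]=12  'dbbc'
  #9 SA[9]=10  'dbdbbc'
  #10 SA[10]=9  'ddbdbbc'
  #11 SA[11]=2  'deceadeddbdbbc'
  #12 SA[12]=7  'deddbdbbc'
  #13 SA[13]=5  'eadeddbdbbc'
  #14 SA[14]=3  'eceadeddbdbbc'
  #15 SA[15]=8  'eddbdbbc'

SA = [6, 13, 14, 11, 1, 15, 0, 4, 12, 10, 9, 2, 7, 5, 3, 8]
[i] adj suffixes → lcp
  [1] 6/13 → 0 ('')
  [2] 13/14 → 1 ('b')
  [3] 14/11 → 1 ('b')
  [4] 11/1 → 2 ('bd')
  [5] 1/15 → 0 ('')
  [6] 15/0 → 1 ('c')
  [7] 0/4 → 1 ('c')
  [8] 4/12 → 0 ('')
  [9] 12/10 → 2 ('db')
  [10] 10/9 → 1 ('d')
  [11] 9/2 → 1 ('d')
  [12] 2/7 → 2 ('de')
  [13] 7/5 → 0 ('')
  [14] 5/3 → 1 ('e')
  [15] 3/8 → 1 ('e')

[0, 0, 1, 1, 2, 0, 1, 1, 0, 2, 1, 1, 2, 0, 1, 1]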